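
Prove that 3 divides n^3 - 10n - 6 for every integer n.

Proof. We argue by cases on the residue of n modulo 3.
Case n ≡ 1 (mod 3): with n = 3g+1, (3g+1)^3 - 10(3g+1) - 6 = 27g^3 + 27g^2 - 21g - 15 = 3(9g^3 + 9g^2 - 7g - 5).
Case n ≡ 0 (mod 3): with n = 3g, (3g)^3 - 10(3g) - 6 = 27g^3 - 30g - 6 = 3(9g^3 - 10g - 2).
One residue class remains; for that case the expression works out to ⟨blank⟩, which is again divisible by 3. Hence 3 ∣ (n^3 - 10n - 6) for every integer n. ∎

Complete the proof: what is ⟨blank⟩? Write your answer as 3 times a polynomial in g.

3(9g^3 + 18g^2 + 2g - 6)

Only n ≡ 2 (mod 3) is unaccounted for. Put n = 3g+2:
(3g+2)^3 - 10(3g+2) - 6 expands to 27g^3 + 54g^2 + 6g - 18,
and factoring out 3 leaves 3(9g^3 + 18g^2 + 2g - 6).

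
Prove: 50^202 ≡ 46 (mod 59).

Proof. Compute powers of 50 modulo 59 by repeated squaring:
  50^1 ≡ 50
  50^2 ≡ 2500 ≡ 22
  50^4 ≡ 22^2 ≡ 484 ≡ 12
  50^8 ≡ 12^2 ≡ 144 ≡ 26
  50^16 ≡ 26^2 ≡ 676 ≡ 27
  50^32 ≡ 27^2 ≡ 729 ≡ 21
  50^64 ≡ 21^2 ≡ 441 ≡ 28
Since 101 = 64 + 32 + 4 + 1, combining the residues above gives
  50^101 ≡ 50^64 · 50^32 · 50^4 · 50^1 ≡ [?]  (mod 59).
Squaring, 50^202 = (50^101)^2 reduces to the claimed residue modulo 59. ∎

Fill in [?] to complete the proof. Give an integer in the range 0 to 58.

39

50^64 · 50^32 · 50^4 · 50^1 ≡ 28 · 21 · 12 · 50 = 352800.
352800 mod 59 = 39, so 50^101 ≡ 39 (mod 59).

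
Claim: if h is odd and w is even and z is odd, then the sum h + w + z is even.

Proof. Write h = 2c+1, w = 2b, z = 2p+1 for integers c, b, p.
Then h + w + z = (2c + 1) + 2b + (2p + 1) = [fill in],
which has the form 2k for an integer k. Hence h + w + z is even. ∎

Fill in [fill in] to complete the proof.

2(b + c + p + 1)

Expanding: (2c + 1) + 2b + (2p + 1) = 2b + 2c + 2p + 2.
Every term is even; pulling out the factor of 2 gives 2(b + c + p + 1).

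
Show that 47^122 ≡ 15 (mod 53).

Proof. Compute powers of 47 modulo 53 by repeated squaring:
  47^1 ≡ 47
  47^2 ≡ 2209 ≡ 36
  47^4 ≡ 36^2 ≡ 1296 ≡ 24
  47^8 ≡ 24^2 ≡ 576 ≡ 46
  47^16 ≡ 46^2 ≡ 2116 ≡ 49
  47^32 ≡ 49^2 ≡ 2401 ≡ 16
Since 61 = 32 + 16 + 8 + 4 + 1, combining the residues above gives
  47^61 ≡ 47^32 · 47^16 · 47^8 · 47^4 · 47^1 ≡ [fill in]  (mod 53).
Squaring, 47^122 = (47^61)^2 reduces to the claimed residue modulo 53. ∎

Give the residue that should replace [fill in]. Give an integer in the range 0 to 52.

42

Multiply the listed residues: 16 · 49 · 46 · 24 · 47 = 784 → 36064 → 865536 → 40680192.
Reducing modulo 53: 40680192 = 767550·53 + 42, so 47^61 ≡ 42.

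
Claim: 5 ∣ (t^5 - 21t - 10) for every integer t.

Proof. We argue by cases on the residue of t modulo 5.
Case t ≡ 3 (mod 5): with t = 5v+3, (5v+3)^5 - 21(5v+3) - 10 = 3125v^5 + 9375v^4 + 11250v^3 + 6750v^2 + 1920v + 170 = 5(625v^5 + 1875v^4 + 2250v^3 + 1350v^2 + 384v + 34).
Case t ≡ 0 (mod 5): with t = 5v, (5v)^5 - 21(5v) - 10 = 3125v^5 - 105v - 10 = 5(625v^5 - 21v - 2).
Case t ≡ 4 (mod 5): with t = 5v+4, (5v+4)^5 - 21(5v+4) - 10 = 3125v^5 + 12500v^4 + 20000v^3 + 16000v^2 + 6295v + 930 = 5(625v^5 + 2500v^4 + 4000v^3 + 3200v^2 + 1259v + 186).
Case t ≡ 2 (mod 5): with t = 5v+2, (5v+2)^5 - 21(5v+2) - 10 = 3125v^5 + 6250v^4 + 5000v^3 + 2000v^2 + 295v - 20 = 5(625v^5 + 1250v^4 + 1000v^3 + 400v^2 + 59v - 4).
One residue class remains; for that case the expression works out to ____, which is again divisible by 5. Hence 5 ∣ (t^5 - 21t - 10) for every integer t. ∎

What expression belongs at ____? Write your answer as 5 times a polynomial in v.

The residues treated are {3, 0, 4, 2}, so the missing case is t ≡ 1 (mod 5); write t = 5v+1.
Then (5v+1)^5 - 21(5v+1) - 10 = 3125v^5 + 3125v^4 + 1250v^3 + 250v^2 - 80v - 30 = 5(625v^5 + 625v^4 + 250v^3 + 50v^2 - 16v - 6).

5(625v^5 + 625v^4 + 250v^3 + 50v^2 - 16v - 6)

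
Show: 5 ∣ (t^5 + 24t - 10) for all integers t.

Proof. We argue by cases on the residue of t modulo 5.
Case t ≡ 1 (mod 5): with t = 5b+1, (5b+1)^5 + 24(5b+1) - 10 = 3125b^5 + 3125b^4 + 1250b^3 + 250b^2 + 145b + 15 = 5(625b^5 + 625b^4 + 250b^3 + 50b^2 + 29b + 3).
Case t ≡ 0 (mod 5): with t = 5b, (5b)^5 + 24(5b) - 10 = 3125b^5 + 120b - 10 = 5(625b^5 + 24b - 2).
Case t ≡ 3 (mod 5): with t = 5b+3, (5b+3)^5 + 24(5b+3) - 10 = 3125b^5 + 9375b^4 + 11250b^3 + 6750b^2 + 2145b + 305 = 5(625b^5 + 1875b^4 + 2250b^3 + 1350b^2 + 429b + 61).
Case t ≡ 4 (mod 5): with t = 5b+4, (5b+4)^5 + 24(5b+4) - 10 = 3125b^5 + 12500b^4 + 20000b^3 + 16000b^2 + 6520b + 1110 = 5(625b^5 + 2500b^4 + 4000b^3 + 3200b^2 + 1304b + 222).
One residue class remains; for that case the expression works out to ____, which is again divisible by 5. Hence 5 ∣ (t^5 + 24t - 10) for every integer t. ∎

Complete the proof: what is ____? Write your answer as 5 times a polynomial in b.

Only t ≡ 2 (mod 5) is unaccounted for. Put t = 5b+2:
(5b+2)^5 + 24(5b+2) - 10 expands to 3125b^5 + 6250b^4 + 5000b^3 + 2000b^2 + 520b + 70,
and factoring out 5 leaves 5(625b^5 + 1250b^4 + 1000b^3 + 400b^2 + 104b + 14).

5(625b^5 + 1250b^4 + 1000b^3 + 400b^2 + 104b + 14)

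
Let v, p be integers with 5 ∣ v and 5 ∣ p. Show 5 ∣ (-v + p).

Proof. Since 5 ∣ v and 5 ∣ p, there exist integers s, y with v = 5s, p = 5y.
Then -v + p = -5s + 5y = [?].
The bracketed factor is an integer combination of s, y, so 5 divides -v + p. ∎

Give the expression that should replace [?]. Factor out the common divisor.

5(-s + y)

Pull the common 5 out of every term: -5s + 5y = 5(-s + y).
-s + y is an integer, which exhibits the divisibility.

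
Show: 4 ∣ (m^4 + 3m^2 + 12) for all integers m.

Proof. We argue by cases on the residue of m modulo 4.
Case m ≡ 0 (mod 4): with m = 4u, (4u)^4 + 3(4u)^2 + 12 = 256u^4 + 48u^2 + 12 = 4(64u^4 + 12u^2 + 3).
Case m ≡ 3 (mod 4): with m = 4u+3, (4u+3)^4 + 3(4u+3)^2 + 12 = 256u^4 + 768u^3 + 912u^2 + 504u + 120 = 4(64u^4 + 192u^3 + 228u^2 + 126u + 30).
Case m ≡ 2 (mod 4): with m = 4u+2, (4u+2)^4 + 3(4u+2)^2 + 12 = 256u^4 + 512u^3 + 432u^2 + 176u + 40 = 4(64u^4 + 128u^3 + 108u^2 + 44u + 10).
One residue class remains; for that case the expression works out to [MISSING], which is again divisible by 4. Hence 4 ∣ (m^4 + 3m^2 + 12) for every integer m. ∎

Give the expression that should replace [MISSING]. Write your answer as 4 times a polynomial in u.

The residues treated are {0, 3, 2}, so the missing case is m ≡ 1 (mod 4); write m = 4u+1.
Then (4u+1)^4 + 3(4u+1)^2 + 12 = 256u^4 + 256u^3 + 144u^2 + 40u + 16 = 4(64u^4 + 64u^3 + 36u^2 + 10u + 4).

4(64u^4 + 64u^3 + 36u^2 + 10u + 4)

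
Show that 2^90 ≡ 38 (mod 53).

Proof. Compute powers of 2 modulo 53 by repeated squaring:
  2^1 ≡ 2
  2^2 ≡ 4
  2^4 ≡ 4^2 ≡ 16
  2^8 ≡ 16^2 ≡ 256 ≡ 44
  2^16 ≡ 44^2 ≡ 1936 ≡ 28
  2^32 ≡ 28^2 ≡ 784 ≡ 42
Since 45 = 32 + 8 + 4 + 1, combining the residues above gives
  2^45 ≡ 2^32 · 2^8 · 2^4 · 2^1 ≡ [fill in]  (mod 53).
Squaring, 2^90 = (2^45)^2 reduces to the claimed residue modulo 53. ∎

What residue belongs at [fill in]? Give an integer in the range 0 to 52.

41

2^32 · 2^8 · 2^4 · 2^1 ≡ 42 · 44 · 16 · 2 = 59136.
59136 mod 53 = 41, so 2^45 ≡ 41 (mod 53).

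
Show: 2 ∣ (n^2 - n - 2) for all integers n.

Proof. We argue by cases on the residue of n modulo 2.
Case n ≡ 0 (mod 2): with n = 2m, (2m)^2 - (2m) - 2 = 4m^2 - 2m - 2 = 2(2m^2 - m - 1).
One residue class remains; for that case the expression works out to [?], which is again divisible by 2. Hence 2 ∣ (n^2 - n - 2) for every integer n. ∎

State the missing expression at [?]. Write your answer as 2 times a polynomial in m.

Only n ≡ 1 (mod 2) is unaccounted for. Put n = 2m+1:
(2m+1)^2 - (2m+1) - 2 expands to 4m^2 + 2m - 2,
and factoring out 2 leaves 2(2m^2 + m - 1).

2(2m^2 + m - 1)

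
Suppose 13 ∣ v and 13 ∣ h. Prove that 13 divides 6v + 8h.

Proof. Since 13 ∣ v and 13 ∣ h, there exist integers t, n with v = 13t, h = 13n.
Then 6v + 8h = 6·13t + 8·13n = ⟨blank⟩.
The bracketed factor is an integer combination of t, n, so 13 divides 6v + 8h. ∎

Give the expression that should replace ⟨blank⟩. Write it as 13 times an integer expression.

Pull the common 13 out of every term: 6·13t + 8·13n = 13(8n + 6t).
8n + 6t is an integer, which exhibits the divisibility.

13(8n + 6t)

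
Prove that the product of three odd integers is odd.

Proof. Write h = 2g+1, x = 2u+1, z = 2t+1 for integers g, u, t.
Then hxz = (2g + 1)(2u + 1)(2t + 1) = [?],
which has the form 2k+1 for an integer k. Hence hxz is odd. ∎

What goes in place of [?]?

Expanding: (2g + 1)(2u + 1)(2t + 1) = 8gtu + 4gt + 4gu + 2g + 4tu + 2t + 2u + 1.
Every term except the constant is even, so this is 2(4gtu + 2gt + 2gu + g + 2tu + t + u) + 1,
and 4gtu + 2gt + 2gu + g + 2tu + t + u ∈ ℤ gives the required form.

2(4gtu + 2gt + 2gu + g + 2tu + t + u) + 1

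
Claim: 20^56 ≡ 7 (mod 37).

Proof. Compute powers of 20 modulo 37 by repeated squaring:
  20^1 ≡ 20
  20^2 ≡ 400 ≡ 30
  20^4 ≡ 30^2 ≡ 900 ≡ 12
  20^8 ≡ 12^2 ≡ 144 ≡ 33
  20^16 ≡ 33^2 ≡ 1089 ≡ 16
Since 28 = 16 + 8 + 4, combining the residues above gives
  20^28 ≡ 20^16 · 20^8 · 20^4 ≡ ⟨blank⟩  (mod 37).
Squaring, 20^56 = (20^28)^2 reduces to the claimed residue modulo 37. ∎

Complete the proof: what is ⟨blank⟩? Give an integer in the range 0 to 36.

20^16 · 20^8 · 20^4 ≡ 16 · 33 · 12 = 6336.
6336 mod 37 = 9, so 20^28 ≡ 9 (mod 37).

9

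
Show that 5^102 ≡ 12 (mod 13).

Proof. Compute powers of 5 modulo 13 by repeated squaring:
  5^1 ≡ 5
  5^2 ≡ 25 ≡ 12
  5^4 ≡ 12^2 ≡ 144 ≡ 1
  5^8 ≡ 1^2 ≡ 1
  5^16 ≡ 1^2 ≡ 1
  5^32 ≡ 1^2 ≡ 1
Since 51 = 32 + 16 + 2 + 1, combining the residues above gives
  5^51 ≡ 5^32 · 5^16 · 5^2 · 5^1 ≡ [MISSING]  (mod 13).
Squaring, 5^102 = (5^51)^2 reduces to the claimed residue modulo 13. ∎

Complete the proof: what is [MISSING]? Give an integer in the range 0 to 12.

8

5^32 · 5^16 · 5^2 · 5^1 ≡ 1 · 1 · 12 · 5 = 60.
60 mod 13 = 8, so 5^51 ≡ 8 (mod 13).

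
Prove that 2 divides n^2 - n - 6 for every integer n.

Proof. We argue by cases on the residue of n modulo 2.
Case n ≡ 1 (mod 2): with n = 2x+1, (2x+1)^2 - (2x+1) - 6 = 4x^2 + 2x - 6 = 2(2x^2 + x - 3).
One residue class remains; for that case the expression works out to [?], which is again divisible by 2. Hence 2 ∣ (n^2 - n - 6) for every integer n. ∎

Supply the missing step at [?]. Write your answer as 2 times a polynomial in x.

2(2x^2 - x - 3)

Only n ≡ 0 (mod 2) is unaccounted for. Put n = 2x:
(2x)^2 - (2x) - 6 expands to 4x^2 - 2x - 6,
and factoring out 2 leaves 2(2x^2 - x - 3).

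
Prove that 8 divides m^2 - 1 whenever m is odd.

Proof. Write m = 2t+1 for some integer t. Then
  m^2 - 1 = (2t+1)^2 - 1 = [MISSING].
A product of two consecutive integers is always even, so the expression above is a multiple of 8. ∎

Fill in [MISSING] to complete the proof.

(2t+1)^2 - 1 = 4t^2 + 4t + 1 - 1 = 4t^2 + 4t = 4t(t+1).
Since t and t+1 are consecutive, t(t+1) is even, and 4·(even) is a multiple of 8.

4t(t + 1)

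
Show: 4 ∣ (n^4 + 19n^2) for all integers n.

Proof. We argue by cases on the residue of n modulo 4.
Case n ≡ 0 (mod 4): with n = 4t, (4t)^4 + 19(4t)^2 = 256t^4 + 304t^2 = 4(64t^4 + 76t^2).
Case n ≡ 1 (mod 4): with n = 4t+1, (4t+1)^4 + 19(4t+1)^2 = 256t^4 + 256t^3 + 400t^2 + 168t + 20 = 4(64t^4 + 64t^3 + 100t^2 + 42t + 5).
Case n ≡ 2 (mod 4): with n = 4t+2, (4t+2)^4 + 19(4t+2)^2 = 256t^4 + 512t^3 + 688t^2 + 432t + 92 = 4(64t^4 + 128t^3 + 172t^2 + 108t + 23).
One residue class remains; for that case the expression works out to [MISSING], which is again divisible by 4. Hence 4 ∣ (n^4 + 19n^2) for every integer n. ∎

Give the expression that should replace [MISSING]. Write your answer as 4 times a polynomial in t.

4(64t^4 + 192t^3 + 292t^2 + 222t + 63)

The residues treated are {0, 1, 2}, so the missing case is n ≡ 3 (mod 4); write n = 4t+3.
Then (4t+3)^4 + 19(4t+3)^2 = 256t^4 + 768t^3 + 1168t^2 + 888t + 252 = 4(64t^4 + 192t^3 + 292t^2 + 222t + 63).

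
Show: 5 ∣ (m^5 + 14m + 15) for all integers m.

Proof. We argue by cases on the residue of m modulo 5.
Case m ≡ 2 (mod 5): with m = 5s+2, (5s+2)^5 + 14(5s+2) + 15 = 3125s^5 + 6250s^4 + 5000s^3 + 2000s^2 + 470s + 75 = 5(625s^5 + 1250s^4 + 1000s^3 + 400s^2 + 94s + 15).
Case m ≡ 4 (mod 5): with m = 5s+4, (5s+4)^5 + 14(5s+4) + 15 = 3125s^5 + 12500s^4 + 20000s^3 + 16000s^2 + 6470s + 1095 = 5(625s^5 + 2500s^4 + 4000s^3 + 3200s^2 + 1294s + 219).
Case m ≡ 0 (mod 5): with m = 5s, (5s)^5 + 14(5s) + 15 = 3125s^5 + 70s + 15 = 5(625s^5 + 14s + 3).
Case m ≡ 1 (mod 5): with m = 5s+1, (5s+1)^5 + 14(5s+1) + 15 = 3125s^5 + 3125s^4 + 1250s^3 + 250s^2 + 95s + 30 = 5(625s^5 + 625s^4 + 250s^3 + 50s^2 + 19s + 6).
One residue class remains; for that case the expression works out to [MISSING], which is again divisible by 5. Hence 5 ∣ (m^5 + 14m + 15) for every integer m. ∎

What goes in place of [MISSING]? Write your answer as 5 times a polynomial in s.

5(625s^5 + 1875s^4 + 2250s^3 + 1350s^2 + 419s + 60)

Only m ≡ 3 (mod 5) is unaccounted for. Put m = 5s+3:
(5s+3)^5 + 14(5s+3) + 15 expands to 3125s^5 + 9375s^4 + 11250s^3 + 6750s^2 + 2095s + 300,
and factoring out 5 leaves 5(625s^5 + 1875s^4 + 2250s^3 + 1350s^2 + 419s + 60).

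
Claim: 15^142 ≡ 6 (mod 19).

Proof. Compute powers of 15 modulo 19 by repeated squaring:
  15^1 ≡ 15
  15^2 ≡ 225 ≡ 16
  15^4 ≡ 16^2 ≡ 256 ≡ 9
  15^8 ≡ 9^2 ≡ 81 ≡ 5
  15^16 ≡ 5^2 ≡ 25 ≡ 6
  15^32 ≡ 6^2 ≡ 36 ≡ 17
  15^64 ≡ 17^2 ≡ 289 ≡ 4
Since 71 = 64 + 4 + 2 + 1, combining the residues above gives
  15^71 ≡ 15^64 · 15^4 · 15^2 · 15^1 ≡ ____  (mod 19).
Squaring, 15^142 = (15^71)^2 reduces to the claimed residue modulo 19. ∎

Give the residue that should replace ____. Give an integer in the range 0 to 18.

15^64 · 15^4 · 15^2 · 15^1 ≡ 4 · 9 · 16 · 15 = 8640.
8640 mod 19 = 14, so 15^71 ≡ 14 (mod 19).

14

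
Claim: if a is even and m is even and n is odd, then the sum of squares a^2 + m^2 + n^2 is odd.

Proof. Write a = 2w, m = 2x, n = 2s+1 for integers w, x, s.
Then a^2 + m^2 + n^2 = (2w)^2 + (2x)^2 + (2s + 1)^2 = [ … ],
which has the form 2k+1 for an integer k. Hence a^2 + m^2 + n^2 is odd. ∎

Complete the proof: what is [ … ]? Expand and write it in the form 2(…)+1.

2(2s^2 + 2s + 2w^2 + 2x^2) + 1

Expanding: (2w)^2 + (2x)^2 + (2s + 1)^2 = 4s^2 + 4s + 4w^2 + 4x^2 + 1.
Every term except the constant is even, so this is 2(2s^2 + 2s + 2w^2 + 2x^2) + 1,
and 2s^2 + 2s + 2w^2 + 2x^2 ∈ ℤ gives the required form.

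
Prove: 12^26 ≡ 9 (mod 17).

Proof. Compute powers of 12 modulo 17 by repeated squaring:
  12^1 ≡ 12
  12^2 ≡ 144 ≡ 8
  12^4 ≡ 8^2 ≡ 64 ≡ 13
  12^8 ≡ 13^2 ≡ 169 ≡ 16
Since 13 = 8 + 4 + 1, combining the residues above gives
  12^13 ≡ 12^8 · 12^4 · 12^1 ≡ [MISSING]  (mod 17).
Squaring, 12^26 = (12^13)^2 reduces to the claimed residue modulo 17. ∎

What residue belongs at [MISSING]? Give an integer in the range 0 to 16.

12^8 · 12^4 · 12^1 ≡ 16 · 13 · 12 = 2496.
2496 mod 17 = 14, so 12^13 ≡ 14 (mod 17).

14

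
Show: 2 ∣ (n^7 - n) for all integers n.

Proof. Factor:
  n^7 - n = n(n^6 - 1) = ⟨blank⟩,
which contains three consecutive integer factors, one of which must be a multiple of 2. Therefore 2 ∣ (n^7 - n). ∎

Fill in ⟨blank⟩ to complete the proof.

(n - 1)n(n + 1)(n^4 + n^2 + 1)

n^6 - 1 = (n^2 - 1)(n^4 + n^2 + 1), and n^2 - 1 = (n-1)(n+1).
So n(n^6 - 1) = (n - 1)n(n + 1)(n^4 + n^2 + 1).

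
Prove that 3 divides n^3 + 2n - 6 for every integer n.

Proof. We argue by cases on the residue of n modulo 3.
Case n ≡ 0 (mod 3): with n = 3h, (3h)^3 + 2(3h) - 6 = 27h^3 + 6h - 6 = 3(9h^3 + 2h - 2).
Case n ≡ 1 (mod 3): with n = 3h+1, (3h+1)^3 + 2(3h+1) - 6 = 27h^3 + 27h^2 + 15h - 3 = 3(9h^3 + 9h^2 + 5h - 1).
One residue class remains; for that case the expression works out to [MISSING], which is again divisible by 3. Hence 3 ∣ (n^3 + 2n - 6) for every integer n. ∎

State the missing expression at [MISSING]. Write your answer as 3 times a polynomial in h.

3(9h^3 + 18h^2 + 14h + 2)

Only n ≡ 2 (mod 3) is unaccounted for. Put n = 3h+2:
(3h+2)^3 + 2(3h+2) - 6 expands to 27h^3 + 54h^2 + 42h + 6,
and factoring out 3 leaves 3(9h^3 + 18h^2 + 14h + 2).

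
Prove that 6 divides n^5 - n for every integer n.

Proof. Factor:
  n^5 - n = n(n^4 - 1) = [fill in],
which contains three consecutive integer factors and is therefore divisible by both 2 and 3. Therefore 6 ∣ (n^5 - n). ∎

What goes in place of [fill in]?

n^4 - 1 = (n^2 - 1)(n^2 + 1), and n^2 - 1 = (n-1)(n+1).
So n(n^4 - 1) = (n - 1)n(n + 1)(n^2 + 1).

(n - 1)n(n + 1)(n^2 + 1)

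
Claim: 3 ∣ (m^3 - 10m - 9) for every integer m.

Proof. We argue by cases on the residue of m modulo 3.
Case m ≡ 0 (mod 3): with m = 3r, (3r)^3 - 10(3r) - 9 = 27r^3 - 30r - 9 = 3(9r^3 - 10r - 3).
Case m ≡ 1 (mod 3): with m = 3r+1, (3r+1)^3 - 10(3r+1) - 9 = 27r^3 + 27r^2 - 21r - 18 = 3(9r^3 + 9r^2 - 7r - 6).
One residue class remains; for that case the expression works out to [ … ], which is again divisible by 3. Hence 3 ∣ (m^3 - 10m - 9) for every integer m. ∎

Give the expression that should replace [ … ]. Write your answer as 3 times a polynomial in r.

The residues treated are {0, 1}, so the missing case is m ≡ 2 (mod 3); write m = 3r+2.
Then (3r+2)^3 - 10(3r+2) - 9 = 27r^3 + 54r^2 + 6r - 21 = 3(9r^3 + 18r^2 + 2r - 7).

3(9r^3 + 18r^2 + 2r - 7)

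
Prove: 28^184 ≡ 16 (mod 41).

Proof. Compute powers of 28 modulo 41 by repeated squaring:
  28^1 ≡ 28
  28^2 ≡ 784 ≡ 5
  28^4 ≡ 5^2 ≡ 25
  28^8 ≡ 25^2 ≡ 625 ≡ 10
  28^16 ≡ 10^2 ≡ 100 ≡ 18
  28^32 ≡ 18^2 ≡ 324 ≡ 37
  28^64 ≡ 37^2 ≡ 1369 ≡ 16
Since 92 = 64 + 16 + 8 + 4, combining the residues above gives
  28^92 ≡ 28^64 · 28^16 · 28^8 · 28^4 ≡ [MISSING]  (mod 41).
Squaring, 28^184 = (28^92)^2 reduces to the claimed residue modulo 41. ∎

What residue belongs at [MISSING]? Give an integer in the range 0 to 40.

4

Multiply the listed residues: 16 · 18 · 10 · 25 = 288 → 2880 → 72000.
Reducing modulo 41: 72000 = 1756·41 + 4, so 28^92 ≡ 4.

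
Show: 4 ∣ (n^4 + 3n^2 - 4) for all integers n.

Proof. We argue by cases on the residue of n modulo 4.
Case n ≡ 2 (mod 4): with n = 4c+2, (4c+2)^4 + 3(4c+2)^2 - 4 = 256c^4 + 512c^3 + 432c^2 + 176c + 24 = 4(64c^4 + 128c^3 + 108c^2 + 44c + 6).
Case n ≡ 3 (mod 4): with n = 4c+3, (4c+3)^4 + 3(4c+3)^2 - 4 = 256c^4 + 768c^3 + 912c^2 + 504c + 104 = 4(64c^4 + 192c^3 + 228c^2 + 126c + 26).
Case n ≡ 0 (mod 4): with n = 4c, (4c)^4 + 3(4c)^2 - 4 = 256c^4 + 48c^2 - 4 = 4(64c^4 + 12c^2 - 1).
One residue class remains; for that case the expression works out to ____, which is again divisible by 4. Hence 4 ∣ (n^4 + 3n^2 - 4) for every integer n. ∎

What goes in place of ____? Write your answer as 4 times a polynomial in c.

Only n ≡ 1 (mod 4) is unaccounted for. Put n = 4c+1:
(4c+1)^4 + 3(4c+1)^2 - 4 expands to 256c^4 + 256c^3 + 144c^2 + 40c,
and factoring out 4 leaves 4(64c^4 + 64c^3 + 36c^2 + 10c).

4(64c^4 + 64c^3 + 36c^2 + 10c)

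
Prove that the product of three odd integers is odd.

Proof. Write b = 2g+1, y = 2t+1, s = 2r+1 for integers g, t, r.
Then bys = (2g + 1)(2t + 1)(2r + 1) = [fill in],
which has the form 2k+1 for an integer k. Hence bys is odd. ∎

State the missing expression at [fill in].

Expanding: (2g + 1)(2t + 1)(2r + 1) = 8grt + 4gr + 4gt + 2g + 4rt + 2r + 2t + 1.
Every term except the constant is even, so this is 2(4grt + 2gr + 2gt + g + 2rt + r + t) + 1,
and 4grt + 2gr + 2gt + g + 2rt + r + t ∈ ℤ gives the required form.

2(4grt + 2gr + 2gt + g + 2rt + r + t) + 1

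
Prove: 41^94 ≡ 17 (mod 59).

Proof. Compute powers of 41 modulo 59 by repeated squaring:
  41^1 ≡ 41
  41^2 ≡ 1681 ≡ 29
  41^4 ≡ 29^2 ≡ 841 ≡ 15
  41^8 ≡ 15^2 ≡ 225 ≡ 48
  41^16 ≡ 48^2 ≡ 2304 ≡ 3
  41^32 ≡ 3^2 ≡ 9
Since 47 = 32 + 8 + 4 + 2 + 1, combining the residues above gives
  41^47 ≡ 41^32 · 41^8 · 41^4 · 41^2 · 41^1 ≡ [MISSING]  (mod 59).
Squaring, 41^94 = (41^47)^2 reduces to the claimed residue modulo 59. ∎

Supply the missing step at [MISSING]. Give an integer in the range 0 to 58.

41^32 · 41^8 · 41^4 · 41^2 · 41^1 ≡ 9 · 48 · 15 · 29 · 41 = 7704720.
7704720 mod 59 = 28, so 41^47 ≡ 28 (mod 59).

28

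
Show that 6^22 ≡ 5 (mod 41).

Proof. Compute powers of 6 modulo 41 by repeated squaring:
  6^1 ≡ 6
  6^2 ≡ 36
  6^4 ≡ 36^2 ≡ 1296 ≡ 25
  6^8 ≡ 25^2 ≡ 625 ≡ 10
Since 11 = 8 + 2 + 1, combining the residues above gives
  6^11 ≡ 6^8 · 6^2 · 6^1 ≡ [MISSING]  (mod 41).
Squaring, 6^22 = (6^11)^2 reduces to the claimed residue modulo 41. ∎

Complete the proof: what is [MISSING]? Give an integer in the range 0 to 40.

28

6^8 · 6^2 · 6^1 ≡ 10 · 36 · 6 = 2160.
2160 mod 41 = 28, so 6^11 ≡ 28 (mod 41).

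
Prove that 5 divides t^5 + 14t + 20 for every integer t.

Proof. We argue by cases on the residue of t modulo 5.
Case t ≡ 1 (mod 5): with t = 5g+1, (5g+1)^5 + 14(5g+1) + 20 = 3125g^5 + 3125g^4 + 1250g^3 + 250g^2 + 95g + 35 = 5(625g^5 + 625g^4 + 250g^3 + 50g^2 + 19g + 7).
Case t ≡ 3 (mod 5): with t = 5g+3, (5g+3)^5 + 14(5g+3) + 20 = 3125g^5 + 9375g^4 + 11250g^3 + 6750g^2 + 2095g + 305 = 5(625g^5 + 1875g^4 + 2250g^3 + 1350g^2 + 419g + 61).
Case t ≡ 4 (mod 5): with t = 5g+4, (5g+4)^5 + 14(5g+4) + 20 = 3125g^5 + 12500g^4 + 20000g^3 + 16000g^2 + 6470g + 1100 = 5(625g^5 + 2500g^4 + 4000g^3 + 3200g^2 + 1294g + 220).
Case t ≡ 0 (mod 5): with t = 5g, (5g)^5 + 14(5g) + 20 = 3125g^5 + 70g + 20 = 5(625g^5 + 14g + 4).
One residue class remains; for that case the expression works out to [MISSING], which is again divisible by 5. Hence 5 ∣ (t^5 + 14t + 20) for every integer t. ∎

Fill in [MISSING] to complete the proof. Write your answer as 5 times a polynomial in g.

5(625g^5 + 1250g^4 + 1000g^3 + 400g^2 + 94g + 16)

The residues treated are {1, 3, 4, 0}, so the missing case is t ≡ 2 (mod 5); write t = 5g+2.
Then (5g+2)^5 + 14(5g+2) + 20 = 3125g^5 + 6250g^4 + 5000g^3 + 2000g^2 + 470g + 80 = 5(625g^5 + 1250g^4 + 1000g^3 + 400g^2 + 94g + 16).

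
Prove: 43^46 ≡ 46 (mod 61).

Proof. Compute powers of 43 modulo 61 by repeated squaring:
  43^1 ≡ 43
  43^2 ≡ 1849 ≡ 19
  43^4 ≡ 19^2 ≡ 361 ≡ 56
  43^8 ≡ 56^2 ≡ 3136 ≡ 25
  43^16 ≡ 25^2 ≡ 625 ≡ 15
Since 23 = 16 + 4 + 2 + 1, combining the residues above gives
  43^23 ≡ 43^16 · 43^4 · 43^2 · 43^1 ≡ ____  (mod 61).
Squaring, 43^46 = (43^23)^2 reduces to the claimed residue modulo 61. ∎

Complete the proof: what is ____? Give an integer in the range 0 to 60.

Multiply the listed residues: 15 · 56 · 19 · 43 = 840 → 15960 → 686280.
Reducing modulo 61: 686280 = 11250·61 + 30, so 43^23 ≡ 30.

30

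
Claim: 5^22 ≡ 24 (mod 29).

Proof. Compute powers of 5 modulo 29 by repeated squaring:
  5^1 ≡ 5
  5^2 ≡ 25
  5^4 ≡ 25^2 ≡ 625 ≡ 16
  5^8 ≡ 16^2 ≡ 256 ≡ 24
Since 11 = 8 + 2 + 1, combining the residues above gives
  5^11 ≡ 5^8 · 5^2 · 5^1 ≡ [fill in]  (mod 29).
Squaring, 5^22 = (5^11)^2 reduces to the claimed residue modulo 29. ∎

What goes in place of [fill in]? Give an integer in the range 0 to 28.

13

5^8 · 5^2 · 5^1 ≡ 24 · 25 · 5 = 3000.
3000 mod 29 = 13, so 5^11 ≡ 13 (mod 29).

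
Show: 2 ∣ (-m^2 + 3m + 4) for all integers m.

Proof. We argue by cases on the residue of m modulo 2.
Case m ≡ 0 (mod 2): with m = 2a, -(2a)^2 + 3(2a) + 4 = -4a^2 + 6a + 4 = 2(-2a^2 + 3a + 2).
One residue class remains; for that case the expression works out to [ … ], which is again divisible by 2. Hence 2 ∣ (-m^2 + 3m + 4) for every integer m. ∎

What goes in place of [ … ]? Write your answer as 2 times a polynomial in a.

The residues treated are {0}, so the missing case is m ≡ 1 (mod 2); write m = 2a+1.
Then -(2a+1)^2 + 3(2a+1) + 4 = -4a^2 + 2a + 6 = 2(-2a^2 + a + 3).

2(-2a^2 + a + 3)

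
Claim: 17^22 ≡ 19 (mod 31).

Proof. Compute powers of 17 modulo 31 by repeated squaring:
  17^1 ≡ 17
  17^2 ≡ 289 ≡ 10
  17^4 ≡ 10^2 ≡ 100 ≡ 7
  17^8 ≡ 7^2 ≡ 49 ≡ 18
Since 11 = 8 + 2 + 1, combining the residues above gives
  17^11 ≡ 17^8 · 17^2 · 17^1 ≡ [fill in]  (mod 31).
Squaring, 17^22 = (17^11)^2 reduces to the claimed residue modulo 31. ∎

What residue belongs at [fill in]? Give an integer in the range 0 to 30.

17^8 · 17^2 · 17^1 ≡ 18 · 10 · 17 = 3060.
3060 mod 31 = 22, so 17^11 ≡ 22 (mod 31).

22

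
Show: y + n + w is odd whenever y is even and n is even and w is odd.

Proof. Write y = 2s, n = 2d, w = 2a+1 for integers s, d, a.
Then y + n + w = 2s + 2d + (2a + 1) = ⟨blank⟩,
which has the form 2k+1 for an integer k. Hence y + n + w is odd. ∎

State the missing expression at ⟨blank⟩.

2(a + d + s) + 1

Expanding: 2s + 2d + (2a + 1) = 2a + 2d + 2s + 1.
Every term except the constant is even, so this is 2(a + d + s) + 1,
and a + d + s ∈ ℤ gives the required form.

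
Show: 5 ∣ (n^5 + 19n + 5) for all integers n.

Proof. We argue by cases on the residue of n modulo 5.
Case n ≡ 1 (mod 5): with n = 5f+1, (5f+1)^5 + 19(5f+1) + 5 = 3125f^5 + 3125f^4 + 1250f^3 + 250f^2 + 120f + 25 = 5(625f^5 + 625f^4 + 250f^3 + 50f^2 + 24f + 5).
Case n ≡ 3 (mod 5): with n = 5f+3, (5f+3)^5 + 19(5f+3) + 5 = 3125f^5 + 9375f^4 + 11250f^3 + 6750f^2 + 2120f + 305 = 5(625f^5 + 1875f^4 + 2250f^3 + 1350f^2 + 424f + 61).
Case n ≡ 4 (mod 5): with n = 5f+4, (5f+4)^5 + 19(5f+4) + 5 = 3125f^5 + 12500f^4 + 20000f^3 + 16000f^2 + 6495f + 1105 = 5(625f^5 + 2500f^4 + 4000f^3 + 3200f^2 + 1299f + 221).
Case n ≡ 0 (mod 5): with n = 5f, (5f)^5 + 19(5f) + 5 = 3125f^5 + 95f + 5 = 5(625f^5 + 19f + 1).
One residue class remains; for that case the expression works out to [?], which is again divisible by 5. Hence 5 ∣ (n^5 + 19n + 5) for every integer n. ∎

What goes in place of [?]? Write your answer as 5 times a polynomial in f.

The residues treated are {1, 3, 4, 0}, so the missing case is n ≡ 2 (mod 5); write n = 5f+2.
Then (5f+2)^5 + 19(5f+2) + 5 = 3125f^5 + 6250f^4 + 5000f^3 + 2000f^2 + 495f + 75 = 5(625f^5 + 1250f^4 + 1000f^3 + 400f^2 + 99f + 15).

5(625f^5 + 1250f^4 + 1000f^3 + 400f^2 + 99f + 15)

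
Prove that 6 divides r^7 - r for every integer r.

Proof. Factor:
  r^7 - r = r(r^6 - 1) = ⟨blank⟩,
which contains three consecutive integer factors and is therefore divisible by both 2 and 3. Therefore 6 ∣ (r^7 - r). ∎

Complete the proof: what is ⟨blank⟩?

(r - 1)r(r + 1)(r^4 + r^2 + 1)

r^6 - 1 = (r^2 - 1)(r^4 + r^2 + 1), and r^2 - 1 = (r-1)(r+1).
So r(r^6 - 1) = (r - 1)r(r + 1)(r^4 + r^2 + 1).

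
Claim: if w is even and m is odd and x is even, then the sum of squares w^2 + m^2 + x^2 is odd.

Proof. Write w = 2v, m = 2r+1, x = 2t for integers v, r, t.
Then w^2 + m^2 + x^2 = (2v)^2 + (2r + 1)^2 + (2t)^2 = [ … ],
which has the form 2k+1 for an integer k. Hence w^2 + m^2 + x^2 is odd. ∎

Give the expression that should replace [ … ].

Expanding: (2v)^2 + (2r + 1)^2 + (2t)^2 = 4r^2 + 4r + 4t^2 + 4v^2 + 1.
Every term except the constant is even, so this is 2(2r^2 + 2r + 2t^2 + 2v^2) + 1,
and 2r^2 + 2r + 2t^2 + 2v^2 ∈ ℤ gives the required form.

2(2r^2 + 2r + 2t^2 + 2v^2) + 1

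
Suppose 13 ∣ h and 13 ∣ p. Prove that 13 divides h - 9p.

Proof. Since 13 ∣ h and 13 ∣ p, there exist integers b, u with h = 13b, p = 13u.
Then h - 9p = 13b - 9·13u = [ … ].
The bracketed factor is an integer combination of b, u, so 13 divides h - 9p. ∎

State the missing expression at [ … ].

Pull the common 13 out of every term: 13b - 9·13u = 13(b - 9u).
b - 9u is an integer, which exhibits the divisibility.

13(b - 9u)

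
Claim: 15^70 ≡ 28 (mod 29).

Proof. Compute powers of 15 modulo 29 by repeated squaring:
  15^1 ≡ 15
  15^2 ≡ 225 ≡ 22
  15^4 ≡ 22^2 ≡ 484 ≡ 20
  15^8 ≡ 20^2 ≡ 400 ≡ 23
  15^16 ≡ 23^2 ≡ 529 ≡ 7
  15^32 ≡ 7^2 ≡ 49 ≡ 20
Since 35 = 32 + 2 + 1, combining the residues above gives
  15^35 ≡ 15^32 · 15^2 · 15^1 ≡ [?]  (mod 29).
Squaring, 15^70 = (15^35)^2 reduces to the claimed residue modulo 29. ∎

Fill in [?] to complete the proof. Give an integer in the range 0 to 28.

17

Multiply the listed residues: 20 · 22 · 15 = 440 → 6600.
Reducing modulo 29: 6600 = 227·29 + 17, so 15^35 ≡ 17.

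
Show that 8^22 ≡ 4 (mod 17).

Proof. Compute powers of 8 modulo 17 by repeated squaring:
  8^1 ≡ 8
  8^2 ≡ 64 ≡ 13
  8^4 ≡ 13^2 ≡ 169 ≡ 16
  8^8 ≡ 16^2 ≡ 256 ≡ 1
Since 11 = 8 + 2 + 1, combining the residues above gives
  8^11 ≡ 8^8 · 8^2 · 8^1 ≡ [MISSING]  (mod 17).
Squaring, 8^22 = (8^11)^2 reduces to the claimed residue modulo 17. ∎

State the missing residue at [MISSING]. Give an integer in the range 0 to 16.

8^8 · 8^2 · 8^1 ≡ 1 · 13 · 8 = 104.
104 mod 17 = 2, so 8^11 ≡ 2 (mod 17).

2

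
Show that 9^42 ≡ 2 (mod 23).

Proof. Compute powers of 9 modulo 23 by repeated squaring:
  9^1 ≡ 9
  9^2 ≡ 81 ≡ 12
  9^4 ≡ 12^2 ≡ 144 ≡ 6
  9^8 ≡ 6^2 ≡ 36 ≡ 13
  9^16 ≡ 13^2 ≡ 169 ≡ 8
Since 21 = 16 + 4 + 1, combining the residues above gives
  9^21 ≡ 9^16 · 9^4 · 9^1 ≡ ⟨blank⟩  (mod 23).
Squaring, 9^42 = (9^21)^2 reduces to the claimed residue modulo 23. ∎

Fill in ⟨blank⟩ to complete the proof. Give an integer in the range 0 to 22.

9^16 · 9^4 · 9^1 ≡ 8 · 6 · 9 = 432.
432 mod 23 = 18, so 9^21 ≡ 18 (mod 23).

18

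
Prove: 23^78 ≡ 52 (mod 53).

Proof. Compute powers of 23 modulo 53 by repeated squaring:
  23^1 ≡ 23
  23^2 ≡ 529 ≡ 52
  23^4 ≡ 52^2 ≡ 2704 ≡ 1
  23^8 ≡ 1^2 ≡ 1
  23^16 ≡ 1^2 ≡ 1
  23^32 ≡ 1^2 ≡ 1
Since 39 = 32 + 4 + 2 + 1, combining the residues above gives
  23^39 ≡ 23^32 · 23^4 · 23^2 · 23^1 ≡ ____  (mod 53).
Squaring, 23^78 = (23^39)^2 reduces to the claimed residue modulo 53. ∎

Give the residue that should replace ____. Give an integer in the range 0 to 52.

30

Multiply the listed residues: 1 · 1 · 52 · 23 = 1 → 52 → 1196.
Reducing modulo 53: 1196 = 22·53 + 30, so 23^39 ≡ 30.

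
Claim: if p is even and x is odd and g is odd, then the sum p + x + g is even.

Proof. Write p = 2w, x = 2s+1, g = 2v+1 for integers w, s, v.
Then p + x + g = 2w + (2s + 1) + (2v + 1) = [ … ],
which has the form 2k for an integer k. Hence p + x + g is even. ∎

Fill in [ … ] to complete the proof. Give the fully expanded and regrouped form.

2(s + v + w + 1)

Expanding: 2w + (2s + 1) + (2v + 1) = 2s + 2v + 2w + 2.
Every term is even; pulling out the factor of 2 gives 2(s + v + w + 1).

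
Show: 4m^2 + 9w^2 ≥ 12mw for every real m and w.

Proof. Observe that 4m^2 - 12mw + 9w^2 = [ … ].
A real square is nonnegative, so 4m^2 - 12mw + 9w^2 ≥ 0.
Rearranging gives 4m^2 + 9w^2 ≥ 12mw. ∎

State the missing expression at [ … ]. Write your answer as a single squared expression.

(2m - 3w)^2

4m^2 - 12mw + 9w^2 is a perfect-square trinomial: the outer terms are (2m)^2 and (3w)^2, and the cross term is -2·2m·3w.
So 4m^2 - 12mw + 9w^2 = (2m - 3w)^2 ≥ 0.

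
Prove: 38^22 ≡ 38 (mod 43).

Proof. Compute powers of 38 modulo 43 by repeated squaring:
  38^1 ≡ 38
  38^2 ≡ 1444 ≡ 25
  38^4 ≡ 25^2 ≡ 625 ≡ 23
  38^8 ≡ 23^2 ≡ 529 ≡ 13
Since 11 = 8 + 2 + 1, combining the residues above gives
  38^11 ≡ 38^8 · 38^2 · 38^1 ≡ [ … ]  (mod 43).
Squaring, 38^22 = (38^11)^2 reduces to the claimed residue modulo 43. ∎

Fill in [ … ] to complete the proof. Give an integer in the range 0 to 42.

Multiply the listed residues: 13 · 25 · 38 = 325 → 12350.
Reducing modulo 43: 12350 = 287·43 + 9, so 38^11 ≡ 9.

9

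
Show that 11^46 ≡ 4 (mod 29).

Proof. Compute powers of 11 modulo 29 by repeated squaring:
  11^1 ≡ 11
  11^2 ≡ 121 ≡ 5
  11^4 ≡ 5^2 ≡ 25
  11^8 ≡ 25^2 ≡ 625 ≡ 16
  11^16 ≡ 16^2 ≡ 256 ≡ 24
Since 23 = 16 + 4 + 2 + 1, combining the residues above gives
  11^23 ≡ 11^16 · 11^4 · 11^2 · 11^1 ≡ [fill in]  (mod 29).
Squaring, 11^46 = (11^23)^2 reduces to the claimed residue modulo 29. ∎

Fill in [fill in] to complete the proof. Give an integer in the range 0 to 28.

27

11^16 · 11^4 · 11^2 · 11^1 ≡ 24 · 25 · 5 · 11 = 33000.
33000 mod 29 = 27, so 11^23 ≡ 27 (mod 29).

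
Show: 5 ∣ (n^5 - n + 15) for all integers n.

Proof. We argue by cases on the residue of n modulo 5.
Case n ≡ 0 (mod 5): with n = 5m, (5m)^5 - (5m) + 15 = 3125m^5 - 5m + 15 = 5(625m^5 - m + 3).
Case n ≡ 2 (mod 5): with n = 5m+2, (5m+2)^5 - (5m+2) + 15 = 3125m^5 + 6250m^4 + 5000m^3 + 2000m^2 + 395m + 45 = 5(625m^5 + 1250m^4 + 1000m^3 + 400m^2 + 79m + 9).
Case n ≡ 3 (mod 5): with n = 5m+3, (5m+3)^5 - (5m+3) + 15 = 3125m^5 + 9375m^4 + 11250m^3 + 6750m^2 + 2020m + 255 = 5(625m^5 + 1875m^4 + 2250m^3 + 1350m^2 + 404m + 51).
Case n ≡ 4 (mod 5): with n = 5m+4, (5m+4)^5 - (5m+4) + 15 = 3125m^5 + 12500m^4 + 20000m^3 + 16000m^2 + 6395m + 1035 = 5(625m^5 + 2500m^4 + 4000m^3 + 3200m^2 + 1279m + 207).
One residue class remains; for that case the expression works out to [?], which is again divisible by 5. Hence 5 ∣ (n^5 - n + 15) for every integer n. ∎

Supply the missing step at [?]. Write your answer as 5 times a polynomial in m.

5(625m^5 + 625m^4 + 250m^3 + 50m^2 + 4m + 3)

The residues treated are {0, 2, 3, 4}, so the missing case is n ≡ 1 (mod 5); write n = 5m+1.
Then (5m+1)^5 - (5m+1) + 15 = 3125m^5 + 3125m^4 + 1250m^3 + 250m^2 + 20m + 15 = 5(625m^5 + 625m^4 + 250m^3 + 50m^2 + 4m + 3).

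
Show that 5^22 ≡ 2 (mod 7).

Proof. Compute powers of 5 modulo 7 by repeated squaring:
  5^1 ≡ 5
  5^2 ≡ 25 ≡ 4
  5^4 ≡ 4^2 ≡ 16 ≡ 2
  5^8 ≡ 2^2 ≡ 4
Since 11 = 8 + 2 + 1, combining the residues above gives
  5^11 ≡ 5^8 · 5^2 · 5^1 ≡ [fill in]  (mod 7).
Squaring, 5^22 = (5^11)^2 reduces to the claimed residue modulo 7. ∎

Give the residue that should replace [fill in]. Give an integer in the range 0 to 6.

3

5^8 · 5^2 · 5^1 ≡ 4 · 4 · 5 = 80.
80 mod 7 = 3, so 5^11 ≡ 3 (mod 7).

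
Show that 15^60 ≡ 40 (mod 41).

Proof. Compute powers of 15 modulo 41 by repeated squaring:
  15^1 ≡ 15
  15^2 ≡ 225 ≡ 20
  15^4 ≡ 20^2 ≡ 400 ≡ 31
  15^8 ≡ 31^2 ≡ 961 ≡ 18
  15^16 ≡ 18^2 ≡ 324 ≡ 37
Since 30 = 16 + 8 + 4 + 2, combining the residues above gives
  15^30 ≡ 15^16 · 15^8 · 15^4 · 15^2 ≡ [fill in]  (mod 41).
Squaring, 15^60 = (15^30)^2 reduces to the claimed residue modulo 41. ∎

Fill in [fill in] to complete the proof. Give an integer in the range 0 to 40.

9

Multiply the listed residues: 37 · 18 · 31 · 20 = 666 → 20646 → 412920.
Reducing modulo 41: 412920 = 10071·41 + 9, so 15^30 ≡ 9.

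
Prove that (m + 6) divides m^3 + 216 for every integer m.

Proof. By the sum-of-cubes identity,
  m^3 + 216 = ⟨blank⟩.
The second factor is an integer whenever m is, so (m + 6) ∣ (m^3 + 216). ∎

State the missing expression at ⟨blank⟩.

a^3 + b^3 = (a + b)(a^2 - ab + b^2). With a = m, b = 6:
m^3 + 216 = (m + 6)(m^2 - 6m + 36).

(m + 6)(m^2 - 6m + 36)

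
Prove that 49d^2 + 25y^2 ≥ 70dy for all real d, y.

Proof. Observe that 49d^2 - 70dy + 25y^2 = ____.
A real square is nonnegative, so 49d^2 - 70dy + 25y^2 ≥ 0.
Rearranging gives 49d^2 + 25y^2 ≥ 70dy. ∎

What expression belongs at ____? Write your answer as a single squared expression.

The leading and trailing coefficients are 7^2 and 5^2, and 70 = 2·7·5, so the trinomial is (7d - 5y)^2.
Hence 49d^2 - 70dy + 25y^2 ≥ 0.

(7d - 5y)^2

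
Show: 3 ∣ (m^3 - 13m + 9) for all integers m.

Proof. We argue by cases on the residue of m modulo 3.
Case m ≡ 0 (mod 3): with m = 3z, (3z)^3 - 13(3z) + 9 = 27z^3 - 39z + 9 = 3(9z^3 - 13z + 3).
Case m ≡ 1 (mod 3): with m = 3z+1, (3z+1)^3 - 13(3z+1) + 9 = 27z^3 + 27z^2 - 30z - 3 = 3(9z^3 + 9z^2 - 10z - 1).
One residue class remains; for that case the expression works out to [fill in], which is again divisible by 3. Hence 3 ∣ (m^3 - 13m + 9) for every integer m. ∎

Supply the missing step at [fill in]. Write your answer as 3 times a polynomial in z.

3(9z^3 + 18z^2 - z - 3)

The residues treated are {0, 1}, so the missing case is m ≡ 2 (mod 3); write m = 3z+2.
Then (3z+2)^3 - 13(3z+2) + 9 = 27z^3 + 54z^2 - 3z - 9 = 3(9z^3 + 18z^2 - z - 3).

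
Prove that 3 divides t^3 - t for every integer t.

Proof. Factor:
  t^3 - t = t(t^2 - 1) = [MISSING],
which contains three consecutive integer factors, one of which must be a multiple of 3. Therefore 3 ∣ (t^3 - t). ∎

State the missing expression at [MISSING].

(t - 1)t(t + 1)

t(t^2 - 1) = t(t - 1)(t + 1) = (t - 1)t(t + 1).
These three factors are consecutive integers, so their product is divisible by 3.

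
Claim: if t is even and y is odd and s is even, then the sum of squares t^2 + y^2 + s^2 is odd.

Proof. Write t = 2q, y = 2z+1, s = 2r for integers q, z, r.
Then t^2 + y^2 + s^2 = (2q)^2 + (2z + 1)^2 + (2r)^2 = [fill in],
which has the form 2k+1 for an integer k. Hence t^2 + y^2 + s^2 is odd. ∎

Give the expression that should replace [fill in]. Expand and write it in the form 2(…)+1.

Expanding: (2q)^2 + (2z + 1)^2 + (2r)^2 = 4q^2 + 4r^2 + 4z^2 + 4z + 1.
Every term except the constant is even, so this is 2(2q^2 + 2r^2 + 2z^2 + 2z) + 1,
and 2q^2 + 2r^2 + 2z^2 + 2z ∈ ℤ gives the required form.

2(2q^2 + 2r^2 + 2z^2 + 2z) + 1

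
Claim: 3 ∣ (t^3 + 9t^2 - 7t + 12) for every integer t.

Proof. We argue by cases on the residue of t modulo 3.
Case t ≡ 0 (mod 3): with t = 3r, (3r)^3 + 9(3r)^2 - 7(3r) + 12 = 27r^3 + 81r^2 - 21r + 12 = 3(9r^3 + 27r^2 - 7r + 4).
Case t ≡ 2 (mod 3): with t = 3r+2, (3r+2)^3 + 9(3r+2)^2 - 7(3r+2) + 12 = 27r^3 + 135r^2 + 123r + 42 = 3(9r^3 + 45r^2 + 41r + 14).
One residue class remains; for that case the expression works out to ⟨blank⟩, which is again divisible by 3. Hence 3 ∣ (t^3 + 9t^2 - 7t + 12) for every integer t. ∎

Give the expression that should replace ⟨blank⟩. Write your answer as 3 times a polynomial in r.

Only t ≡ 1 (mod 3) is unaccounted for. Put t = 3r+1:
(3r+1)^3 + 9(3r+1)^2 - 7(3r+1) + 12 expands to 27r^3 + 108r^2 + 42r + 15,
and factoring out 3 leaves 3(9r^3 + 36r^2 + 14r + 5).

3(9r^3 + 36r^2 + 14r + 5)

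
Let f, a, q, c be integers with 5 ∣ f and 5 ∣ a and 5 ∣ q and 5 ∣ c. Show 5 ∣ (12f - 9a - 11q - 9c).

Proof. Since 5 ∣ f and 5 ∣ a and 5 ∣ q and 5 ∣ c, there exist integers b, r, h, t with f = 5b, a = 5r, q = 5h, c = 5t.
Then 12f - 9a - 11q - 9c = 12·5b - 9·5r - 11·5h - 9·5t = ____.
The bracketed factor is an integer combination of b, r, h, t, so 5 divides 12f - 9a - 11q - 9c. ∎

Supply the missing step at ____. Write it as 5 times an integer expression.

5(12b - 11h - 9r - 9t)

Each term has a factor of 5: 12·5b - 9·5r - 11·5h - 9·5t = 5·(12b - 11h - 9r - 9t).
Since 12b - 11h - 9r - 9t is an integer, 5 ∣ (12f - 9a - 11q - 9c).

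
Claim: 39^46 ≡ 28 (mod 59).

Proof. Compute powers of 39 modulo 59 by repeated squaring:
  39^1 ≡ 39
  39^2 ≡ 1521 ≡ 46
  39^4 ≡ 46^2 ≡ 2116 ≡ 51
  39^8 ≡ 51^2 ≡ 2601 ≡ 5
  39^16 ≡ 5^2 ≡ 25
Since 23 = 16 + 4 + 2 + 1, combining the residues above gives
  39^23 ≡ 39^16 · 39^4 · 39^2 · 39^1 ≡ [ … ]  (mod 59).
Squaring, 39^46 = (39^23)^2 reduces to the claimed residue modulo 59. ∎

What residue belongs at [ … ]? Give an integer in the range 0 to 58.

38

Multiply the listed residues: 25 · 51 · 46 · 39 = 1275 → 58650 → 2287350.
Reducing modulo 59: 2287350 = 38768·59 + 38, so 39^23 ≡ 38.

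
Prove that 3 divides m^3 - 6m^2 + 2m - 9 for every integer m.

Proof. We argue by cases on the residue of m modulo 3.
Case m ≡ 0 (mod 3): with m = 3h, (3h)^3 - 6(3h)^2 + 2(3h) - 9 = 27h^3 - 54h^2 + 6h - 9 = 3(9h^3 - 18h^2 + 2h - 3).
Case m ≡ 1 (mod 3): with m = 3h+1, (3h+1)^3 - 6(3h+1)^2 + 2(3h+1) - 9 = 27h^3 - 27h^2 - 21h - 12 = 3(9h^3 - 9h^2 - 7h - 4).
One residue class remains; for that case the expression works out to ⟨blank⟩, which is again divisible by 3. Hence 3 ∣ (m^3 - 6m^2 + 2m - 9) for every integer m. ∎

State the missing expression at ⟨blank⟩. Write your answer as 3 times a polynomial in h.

Only m ≡ 2 (mod 3) is unaccounted for. Put m = 3h+2:
(3h+2)^3 - 6(3h+2)^2 + 2(3h+2) - 9 expands to 27h^3 - 30h - 21,
and factoring out 3 leaves 3(9h^3 - 10h - 7).

3(9h^3 - 10h - 7)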